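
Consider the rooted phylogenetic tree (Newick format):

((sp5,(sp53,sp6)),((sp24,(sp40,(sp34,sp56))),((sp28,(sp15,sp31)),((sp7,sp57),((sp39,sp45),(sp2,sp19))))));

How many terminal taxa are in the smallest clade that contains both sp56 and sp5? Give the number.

The MRCA of sp56 and sp5 is the root, so the clade is the entire tree.
That clade contains 16 terminal taxa: sp15, sp19, sp2, sp24, sp28, sp31, sp34, sp39, sp40, sp45, sp5, sp53, sp56, sp57, sp6, sp7.

16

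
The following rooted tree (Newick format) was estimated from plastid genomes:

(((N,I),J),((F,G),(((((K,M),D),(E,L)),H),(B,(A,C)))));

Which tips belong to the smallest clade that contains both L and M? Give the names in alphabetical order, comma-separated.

Tracing L: it sits inside (E,L).
Tracing M: it sits inside (K,M).
The smallest clade enclosing both is (((K,M),D),(E,L)); the answer is its 5 terminal taxa in alphabetical order.

D, E, K, L, M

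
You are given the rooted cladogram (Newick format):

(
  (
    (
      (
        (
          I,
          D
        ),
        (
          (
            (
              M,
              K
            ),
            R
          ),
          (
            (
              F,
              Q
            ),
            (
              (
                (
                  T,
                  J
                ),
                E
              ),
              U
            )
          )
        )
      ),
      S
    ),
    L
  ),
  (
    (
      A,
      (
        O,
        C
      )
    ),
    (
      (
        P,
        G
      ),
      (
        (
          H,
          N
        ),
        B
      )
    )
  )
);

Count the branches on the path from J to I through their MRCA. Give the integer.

8

The MRCA of J and I is the node subtending ((I,D),(((M,K),R),((F,Q),(((T,J),E),U)))).
From J up to that node: 6 branches. From I up to the same node: 2 branches. Total: 6 + 2 = 8.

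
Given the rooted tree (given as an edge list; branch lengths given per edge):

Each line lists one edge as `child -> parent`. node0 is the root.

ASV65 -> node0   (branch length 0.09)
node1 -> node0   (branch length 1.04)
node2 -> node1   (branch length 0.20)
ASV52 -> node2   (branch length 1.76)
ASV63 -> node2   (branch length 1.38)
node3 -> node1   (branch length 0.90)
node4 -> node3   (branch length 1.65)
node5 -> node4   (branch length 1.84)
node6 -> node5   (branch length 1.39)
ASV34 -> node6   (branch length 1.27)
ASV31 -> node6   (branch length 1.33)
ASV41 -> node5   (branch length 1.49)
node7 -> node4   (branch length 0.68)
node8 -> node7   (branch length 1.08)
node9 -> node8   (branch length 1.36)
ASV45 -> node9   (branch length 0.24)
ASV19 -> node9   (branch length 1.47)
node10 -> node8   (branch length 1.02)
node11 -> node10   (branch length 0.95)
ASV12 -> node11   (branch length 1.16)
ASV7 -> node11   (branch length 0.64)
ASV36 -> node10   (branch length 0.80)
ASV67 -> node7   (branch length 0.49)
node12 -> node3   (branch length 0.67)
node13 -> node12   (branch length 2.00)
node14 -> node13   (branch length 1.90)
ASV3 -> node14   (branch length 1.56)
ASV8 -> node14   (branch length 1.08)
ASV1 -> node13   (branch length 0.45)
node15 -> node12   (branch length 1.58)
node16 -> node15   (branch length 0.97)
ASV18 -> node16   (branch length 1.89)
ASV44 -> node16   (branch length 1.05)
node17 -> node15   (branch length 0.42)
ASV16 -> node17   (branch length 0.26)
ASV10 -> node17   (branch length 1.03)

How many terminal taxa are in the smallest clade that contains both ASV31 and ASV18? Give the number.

16

The MRCA of ASV31 and ASV18 is the node subtending ((((ASV34,ASV31),ASV41),(((ASV45,ASV19),((ASV12,ASV7),ASV36)),ASV67)),(((ASV3,ASV8),ASV1),((ASV18,ASV44),(ASV16,ASV10)))).
That clade contains 16 terminal taxa: ASV1, ASV10, ASV12, ASV16, ASV18, ASV19, ASV3, ASV31, ASV34, ASV36, ASV41, ASV44, ASV45, ASV67, ASV7, ASV8.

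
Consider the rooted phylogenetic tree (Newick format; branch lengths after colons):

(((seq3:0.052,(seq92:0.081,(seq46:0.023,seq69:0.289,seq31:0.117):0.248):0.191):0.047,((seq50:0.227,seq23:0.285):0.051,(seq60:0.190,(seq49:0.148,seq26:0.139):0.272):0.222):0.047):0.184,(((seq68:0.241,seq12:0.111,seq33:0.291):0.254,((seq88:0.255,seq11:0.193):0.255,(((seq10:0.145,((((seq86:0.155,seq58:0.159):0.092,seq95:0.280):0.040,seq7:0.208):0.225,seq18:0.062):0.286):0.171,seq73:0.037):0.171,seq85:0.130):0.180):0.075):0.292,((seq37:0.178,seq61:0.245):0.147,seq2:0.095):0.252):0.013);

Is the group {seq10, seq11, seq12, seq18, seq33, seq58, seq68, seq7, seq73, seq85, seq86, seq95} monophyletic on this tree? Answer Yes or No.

No

The MRCA of the listed taxa subtends ((seq68,seq12,seq33),((seq88,seq11),(((seq10,((((seq86,seq58),seq95),seq7),seq18)),seq73),seq85))).
That clade also contains seq88, which is not in the proposed group, so the group is not monophyletic.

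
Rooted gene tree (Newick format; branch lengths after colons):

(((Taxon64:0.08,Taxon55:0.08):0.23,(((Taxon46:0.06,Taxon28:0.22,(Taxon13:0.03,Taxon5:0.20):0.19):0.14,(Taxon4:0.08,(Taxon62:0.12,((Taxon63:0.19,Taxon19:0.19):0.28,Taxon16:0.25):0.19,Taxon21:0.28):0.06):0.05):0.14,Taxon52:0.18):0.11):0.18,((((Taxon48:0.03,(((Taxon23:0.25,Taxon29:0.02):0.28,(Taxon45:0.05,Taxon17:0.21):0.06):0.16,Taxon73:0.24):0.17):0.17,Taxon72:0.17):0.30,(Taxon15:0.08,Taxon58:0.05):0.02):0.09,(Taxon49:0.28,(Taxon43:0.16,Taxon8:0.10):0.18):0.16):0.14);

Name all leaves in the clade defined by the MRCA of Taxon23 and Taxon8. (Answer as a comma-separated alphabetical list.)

Tracing Taxon23: it sits inside (Taxon23,Taxon29).
Tracing Taxon8: it sits inside (Taxon43,Taxon8).
The smallest clade enclosing both is ((((Taxon48,(((Taxon23,Taxon29),(Taxon45,Taxon17)),Taxon73)),Taxon72),(Taxon15,Taxon58)),(Taxon49,(Taxon43,Taxon8))); the answer is its 12 terminal taxa in alphabetical order.

Taxon15, Taxon17, Taxon23, Taxon29, Taxon43, Taxon45, Taxon48, Taxon49, Taxon58, Taxon72, Taxon73, Taxon8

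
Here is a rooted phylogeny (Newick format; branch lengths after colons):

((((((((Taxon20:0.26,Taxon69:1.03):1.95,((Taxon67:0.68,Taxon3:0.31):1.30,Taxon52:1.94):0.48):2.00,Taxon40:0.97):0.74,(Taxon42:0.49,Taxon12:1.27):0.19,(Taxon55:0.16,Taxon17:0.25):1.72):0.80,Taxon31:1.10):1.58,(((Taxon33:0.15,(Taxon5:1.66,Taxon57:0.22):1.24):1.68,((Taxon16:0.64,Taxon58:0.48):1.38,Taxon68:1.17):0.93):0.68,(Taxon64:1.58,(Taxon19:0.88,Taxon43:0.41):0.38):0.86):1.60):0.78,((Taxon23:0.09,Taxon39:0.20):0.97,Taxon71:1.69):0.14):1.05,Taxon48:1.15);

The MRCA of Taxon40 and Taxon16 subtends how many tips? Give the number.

20

The MRCA of Taxon40 and Taxon16 is the node subtending ((((((Taxon20,Taxon69),((Taxon67,Taxon3),Taxon52)),Taxon40),(Taxon42,Taxon12),(Taxon55,Taxon17)),Taxon31),(((Taxon33,(Taxon5,Taxon57)),((Taxon16,Taxon58),Taxon68)),(Taxon64,(Taxon19,Taxon43)))).
That clade contains 20 terminal taxa: Taxon12, Taxon16, Taxon17, Taxon19, Taxon20, Taxon3, Taxon31, Taxon33, Taxon40, Taxon42, Taxon43, Taxon5, Taxon52, Taxon55, Taxon57, Taxon58, Taxon64, Taxon67, Taxon68, Taxon69.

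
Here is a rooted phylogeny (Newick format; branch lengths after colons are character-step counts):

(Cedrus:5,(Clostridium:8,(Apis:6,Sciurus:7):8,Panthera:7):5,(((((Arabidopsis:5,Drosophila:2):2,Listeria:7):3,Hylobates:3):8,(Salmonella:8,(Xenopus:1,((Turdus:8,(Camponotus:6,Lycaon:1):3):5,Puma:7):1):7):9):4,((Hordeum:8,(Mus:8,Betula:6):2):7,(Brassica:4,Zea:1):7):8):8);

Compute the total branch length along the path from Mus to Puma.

53

The path runs Mus → … → MRCA → … → Puma; the MRCA is the node subtending (((((Arabidopsis,Drosophila),Listeria),Hylobates),(Salmonella,(Xenopus,((Turdus,(Camponotus,Lycaon)),Puma)))),((Hordeum,(Mus,Betula)),(Brassica,Zea))).
Branch lengths along that path: 8 + 2 + 7 + 8 + 4 + 9 + 7 + 1 + 7 = 53.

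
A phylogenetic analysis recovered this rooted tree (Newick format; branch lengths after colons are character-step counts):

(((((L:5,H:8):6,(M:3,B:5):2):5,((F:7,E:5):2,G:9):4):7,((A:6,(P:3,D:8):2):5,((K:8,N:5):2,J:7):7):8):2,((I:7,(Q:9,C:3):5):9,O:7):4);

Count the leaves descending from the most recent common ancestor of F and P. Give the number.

The MRCA of F and P is the node subtending ((((L,H),(M,B)),((F,E),G)),((A,(P,D)),((K,N),J))).
That clade contains 13 terminal taxa: A, B, D, E, F, G, H, J, K, L, M, N, P.

13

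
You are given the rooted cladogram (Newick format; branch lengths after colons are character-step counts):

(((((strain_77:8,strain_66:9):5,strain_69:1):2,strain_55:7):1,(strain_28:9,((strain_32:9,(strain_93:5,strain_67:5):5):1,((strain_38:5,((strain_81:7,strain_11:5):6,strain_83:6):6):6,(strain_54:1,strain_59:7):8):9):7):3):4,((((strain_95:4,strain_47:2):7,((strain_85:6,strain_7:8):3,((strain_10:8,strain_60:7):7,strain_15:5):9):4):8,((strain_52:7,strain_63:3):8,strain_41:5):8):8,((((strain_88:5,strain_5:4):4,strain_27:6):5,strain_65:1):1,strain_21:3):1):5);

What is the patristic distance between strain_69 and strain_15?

The path runs strain_69 → … → MRCA → … → strain_15; the MRCA is the root of the tree.
Branch lengths along that path: 1 + 2 + 1 + 4 + 5 + 8 + 8 + 4 + 9 + 5 = 47.

47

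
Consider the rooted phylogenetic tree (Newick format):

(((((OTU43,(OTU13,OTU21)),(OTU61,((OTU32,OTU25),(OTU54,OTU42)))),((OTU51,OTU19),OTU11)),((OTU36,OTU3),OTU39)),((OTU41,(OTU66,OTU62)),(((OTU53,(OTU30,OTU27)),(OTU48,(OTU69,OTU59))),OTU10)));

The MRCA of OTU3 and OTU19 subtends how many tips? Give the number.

14

The MRCA of OTU3 and OTU19 is the node subtending ((((OTU43,(OTU13,OTU21)),(OTU61,((OTU32,OTU25),(OTU54,OTU42)))),((OTU51,OTU19),OTU11)),((OTU36,OTU3),OTU39)).
That clade contains 14 terminal taxa: OTU11, OTU13, OTU19, OTU21, OTU25, OTU3, OTU32, OTU36, OTU39, OTU42, OTU43, OTU51, OTU54, OTU61.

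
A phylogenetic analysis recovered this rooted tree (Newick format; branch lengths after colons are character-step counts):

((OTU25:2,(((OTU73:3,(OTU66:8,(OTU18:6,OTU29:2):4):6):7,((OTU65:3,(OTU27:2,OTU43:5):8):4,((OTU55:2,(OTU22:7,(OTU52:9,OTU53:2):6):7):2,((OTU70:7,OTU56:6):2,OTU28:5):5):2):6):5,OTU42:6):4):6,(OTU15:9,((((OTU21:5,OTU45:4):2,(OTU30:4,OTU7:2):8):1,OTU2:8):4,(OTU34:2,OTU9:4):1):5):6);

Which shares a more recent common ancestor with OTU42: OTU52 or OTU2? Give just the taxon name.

OTU52

The MRCA of OTU42 and OTU52 subtends (((OTU73,(OTU66,(OTU18,OTU29))),((OTU65,(OTU27,OTU43)),((OTU55,(OTU22,(OTU52,OTU53))),((OTU70,OTU56),OTU28)))),OTU42) (15 taxa).
The MRCA of OTU42 and OTU2 is the root, subtending the entire tree (24 taxa).
The first is nested inside the second, so OTU42 shares a more recent common ancestor with OTU52.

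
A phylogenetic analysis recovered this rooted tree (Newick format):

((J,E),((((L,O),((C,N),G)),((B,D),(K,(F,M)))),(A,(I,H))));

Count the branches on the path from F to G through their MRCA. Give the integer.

7

The MRCA of F and G is the node subtending (((L,O),((C,N),G)),((B,D),(K,(F,M)))).
From F up to that node: 4 branches. From G up to the same node: 3 branches. Total: 4 + 3 = 7.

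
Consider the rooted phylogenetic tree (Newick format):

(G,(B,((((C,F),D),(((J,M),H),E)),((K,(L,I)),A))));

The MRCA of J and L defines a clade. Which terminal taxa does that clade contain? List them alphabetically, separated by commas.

A, C, D, E, F, H, I, J, K, L, M

Tracing J: it sits inside (J,M).
Tracing L: it sits inside (L,I).
The smallest clade enclosing both is ((((C,F),D),(((J,M),H),E)),((K,(L,I)),A)); the answer is its 11 terminal taxa in alphabetical order.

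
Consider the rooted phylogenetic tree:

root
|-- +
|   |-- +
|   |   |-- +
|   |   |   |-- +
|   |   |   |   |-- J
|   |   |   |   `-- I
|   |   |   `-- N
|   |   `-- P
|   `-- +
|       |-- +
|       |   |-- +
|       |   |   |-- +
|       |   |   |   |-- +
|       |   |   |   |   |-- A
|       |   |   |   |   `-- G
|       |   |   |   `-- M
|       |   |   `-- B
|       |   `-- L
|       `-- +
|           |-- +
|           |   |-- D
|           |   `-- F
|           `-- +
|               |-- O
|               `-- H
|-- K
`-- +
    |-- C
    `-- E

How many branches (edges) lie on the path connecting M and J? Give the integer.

9

The MRCA of M and J is the node subtending ((((J,I),N),P),(((((A,G),M),B),L),((D,F),(O,H)))).
From M up to that node: 5 branches. From J up to the same node: 4 branches. Total: 5 + 4 = 9.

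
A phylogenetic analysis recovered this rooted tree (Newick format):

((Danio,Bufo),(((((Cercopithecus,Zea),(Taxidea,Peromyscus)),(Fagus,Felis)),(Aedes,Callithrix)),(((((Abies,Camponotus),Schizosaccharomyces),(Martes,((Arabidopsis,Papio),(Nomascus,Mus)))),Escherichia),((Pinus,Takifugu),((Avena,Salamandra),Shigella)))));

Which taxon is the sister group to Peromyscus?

Taxidea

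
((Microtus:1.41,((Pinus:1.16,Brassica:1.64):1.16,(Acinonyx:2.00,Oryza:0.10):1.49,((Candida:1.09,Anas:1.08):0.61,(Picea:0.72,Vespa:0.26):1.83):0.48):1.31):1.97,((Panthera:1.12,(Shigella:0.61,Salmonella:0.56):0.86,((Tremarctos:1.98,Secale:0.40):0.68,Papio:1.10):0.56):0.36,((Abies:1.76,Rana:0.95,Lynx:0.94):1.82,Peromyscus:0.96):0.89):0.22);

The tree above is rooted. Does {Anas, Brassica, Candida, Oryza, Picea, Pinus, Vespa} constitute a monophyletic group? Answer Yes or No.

The MRCA of the listed taxa subtends ((Pinus,Brassica),(Acinonyx,Oryza),((Candida,Anas),(Picea,Vespa))).
That clade also contains Acinonyx, which is not in the proposed group, so the group is not monophyletic.

No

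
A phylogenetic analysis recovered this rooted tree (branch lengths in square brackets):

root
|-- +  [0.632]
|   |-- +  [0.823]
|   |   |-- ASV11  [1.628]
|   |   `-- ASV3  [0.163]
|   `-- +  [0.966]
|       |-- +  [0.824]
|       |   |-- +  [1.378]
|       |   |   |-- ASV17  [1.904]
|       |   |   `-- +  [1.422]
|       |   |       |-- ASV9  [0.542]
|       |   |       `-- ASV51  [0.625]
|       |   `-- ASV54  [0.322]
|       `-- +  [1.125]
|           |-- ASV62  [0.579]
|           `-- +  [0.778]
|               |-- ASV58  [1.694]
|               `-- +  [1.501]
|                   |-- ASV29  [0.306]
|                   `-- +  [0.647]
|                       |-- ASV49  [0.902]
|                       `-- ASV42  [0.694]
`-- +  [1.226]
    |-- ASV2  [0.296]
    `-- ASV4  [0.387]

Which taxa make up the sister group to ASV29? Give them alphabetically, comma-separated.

ASV29 attaches to the tree at the node subtending (ASV29,(ASV49,ASV42)).
The other lineage descending from that same node — the sister group — is (ASV49,ASV42); its 2 tips in alphabetical order are the answer.

ASV42, ASV49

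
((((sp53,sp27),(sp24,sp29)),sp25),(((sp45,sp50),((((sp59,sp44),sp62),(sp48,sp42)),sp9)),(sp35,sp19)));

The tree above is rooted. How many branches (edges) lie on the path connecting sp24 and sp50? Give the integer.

The MRCA of sp24 and sp50 is the root of the tree.
From sp24 up to that node: 4 branches. From sp50 up to the same node: 4 branches. Total: 4 + 4 = 8.

8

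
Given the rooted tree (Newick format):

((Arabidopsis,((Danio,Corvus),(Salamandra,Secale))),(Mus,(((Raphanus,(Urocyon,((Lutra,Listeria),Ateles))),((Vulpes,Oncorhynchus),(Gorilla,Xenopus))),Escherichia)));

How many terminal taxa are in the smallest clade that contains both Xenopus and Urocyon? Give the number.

The MRCA of Xenopus and Urocyon is the node subtending ((Raphanus,(Urocyon,((Lutra,Listeria),Ateles))),((Vulpes,Oncorhynchus),(Gorilla,Xenopus))).
That clade contains 9 terminal taxa: Ateles, Gorilla, Listeria, Lutra, Oncorhynchus, Raphanus, Urocyon, Vulpes, Xenopus.

9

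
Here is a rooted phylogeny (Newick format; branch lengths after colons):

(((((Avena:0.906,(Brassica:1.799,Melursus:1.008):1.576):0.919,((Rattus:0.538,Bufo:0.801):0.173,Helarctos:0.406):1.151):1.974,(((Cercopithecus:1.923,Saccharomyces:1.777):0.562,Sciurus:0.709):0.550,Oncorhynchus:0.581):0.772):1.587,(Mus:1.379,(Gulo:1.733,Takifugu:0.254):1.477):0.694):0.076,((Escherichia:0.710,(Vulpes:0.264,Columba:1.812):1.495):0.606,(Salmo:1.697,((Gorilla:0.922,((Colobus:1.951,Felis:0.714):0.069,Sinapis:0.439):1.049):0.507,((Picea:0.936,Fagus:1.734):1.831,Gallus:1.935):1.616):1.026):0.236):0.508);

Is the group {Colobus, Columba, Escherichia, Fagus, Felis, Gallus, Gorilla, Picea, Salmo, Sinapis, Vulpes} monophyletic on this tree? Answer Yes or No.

Yes

The most recent common ancestor of these taxa subtends ((Escherichia,(Vulpes,Columba)),(Salmo,((Gorilla,((Colobus,Felis),Sinapis)),((Picea,Fagus),Gallus)))).
That clade has exactly 11 tips — every listed taxon and nothing else — so the group is monophyletic.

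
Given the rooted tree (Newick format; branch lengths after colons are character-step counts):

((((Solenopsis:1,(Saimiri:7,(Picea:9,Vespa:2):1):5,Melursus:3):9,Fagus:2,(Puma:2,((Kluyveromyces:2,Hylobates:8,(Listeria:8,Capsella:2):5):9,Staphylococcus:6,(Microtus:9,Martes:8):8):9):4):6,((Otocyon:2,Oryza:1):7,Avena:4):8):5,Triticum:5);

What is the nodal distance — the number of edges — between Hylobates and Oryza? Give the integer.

8

The MRCA of Hylobates and Oryza is the node subtending (((Solenopsis,(Saimiri,(Picea,Vespa)),Melursus),Fagus,(Puma,((Kluyveromyces,Hylobates,(Listeria,Capsella)),Staphylococcus,(Microtus,Martes)))),((Otocyon,Oryza),Avena)).
From Hylobates up to that node: 5 branches. From Oryza up to the same node: 3 branches. Total: 5 + 3 = 8.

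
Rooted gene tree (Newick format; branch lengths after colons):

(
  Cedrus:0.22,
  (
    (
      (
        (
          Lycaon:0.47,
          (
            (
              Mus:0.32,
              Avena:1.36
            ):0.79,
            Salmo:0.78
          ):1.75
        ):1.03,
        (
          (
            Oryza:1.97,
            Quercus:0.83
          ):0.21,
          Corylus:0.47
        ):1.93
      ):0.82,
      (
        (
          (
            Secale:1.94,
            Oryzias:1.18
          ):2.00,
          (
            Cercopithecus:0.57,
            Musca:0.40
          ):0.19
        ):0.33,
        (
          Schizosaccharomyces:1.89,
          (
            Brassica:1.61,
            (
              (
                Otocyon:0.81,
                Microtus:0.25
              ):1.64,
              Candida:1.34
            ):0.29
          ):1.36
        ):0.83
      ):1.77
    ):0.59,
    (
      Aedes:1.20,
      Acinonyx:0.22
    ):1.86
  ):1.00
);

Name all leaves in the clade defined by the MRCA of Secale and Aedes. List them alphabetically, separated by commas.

Tracing Secale: it sits inside (Secale,Oryzias).
Tracing Aedes: it sits inside (Aedes,Acinonyx).
The smallest clade enclosing both is ((((Lycaon,((Mus,Avena),Salmo)),((Oryza,Quercus),Corylus)),(((Secale,Oryzias),(Cercopithecus,Musca)),(Schizosaccharomyces,(Brassica,((Otocyon,Microtus),Candida))))),(Aedes,Acinonyx)); the answer is its 18 terminal taxa in alphabetical order.

Acinonyx, Aedes, Avena, Brassica, Candida, Cercopithecus, Corylus, Lycaon, Microtus, Mus, Musca, Oryza, Oryzias, Otocyon, Quercus, Salmo, Schizosaccharomyces, Secale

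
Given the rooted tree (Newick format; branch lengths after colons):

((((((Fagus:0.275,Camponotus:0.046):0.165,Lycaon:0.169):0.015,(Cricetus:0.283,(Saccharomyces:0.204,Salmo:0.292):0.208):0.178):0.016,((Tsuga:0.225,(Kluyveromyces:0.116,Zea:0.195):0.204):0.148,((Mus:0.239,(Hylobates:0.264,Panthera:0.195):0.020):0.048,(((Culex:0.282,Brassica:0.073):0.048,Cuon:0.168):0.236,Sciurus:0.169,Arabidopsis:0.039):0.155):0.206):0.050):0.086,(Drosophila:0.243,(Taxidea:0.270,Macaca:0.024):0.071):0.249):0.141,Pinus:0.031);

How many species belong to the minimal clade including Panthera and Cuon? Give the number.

8

The MRCA of Panthera and Cuon is the node subtending ((Mus,(Hylobates,Panthera)),(((Culex,Brassica),Cuon),Sciurus,Arabidopsis)).
That clade contains 8 terminal taxa: Arabidopsis, Brassica, Culex, Cuon, Hylobates, Mus, Panthera, Sciurus.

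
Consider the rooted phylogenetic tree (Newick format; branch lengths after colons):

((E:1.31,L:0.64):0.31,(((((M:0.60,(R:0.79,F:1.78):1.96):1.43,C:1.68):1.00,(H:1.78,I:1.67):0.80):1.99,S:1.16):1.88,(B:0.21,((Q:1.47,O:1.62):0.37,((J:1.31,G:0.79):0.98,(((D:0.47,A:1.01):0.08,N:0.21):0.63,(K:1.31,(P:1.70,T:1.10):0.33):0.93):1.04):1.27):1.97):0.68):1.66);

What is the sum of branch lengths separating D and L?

The path runs D → … → MRCA → … → L; the MRCA is the root of the tree.
Branch lengths along that path: 0.47 + 0.08 + 0.63 + 1.04 + 1.27 + 1.97 + 0.68 + 1.66 + 0.31 + 0.64 = 8.75.

8.75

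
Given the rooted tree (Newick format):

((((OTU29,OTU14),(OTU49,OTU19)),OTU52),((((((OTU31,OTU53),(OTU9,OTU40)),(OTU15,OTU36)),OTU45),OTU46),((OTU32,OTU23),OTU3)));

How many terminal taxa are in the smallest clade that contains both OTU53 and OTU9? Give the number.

The MRCA of OTU53 and OTU9 is the node subtending ((OTU31,OTU53),(OTU9,OTU40)).
That clade contains 4 terminal taxa: OTU31, OTU40, OTU53, OTU9.

4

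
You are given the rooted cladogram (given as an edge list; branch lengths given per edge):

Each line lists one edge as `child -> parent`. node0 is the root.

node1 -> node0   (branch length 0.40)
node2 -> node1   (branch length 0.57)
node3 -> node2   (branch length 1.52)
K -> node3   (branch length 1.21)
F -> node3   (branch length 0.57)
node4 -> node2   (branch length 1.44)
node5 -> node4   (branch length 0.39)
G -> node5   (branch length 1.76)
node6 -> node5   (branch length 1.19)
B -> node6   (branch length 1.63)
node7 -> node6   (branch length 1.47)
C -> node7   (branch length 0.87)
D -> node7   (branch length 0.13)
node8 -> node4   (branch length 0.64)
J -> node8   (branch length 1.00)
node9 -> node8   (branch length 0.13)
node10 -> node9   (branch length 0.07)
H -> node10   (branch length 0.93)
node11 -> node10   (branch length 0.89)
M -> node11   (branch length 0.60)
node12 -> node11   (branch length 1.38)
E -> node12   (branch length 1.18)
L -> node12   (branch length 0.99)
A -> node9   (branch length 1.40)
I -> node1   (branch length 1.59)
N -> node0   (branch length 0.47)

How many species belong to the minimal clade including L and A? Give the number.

5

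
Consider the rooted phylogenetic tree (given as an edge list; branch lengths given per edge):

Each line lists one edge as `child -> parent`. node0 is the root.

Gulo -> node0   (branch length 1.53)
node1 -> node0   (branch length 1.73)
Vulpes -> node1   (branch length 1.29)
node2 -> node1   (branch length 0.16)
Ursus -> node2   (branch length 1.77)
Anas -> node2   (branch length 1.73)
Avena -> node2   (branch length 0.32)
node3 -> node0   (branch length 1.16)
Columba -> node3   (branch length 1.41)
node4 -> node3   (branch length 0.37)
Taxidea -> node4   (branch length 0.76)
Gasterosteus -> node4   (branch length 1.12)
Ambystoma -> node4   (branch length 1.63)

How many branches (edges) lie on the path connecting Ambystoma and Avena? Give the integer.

The MRCA of Ambystoma and Avena is the root of the tree.
From Ambystoma up to that node: 3 branches. From Avena up to the same node: 3 branches. Total: 3 + 3 = 6.

6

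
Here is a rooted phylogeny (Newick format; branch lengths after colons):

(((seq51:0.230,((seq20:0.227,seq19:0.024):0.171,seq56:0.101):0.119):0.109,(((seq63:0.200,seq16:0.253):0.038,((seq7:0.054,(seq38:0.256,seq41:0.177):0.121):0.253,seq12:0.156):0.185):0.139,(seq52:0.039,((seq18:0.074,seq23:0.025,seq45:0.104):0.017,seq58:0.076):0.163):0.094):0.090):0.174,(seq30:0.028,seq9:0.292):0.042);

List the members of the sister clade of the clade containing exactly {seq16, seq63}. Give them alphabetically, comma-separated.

seq12, seq38, seq41, seq7

The clade containing exactly {seq16, seq63} attaches to the tree at the node subtending ((seq63,seq16),((seq7,(seq38,seq41)),seq12)).
The other lineage descending from that same node — the sister group — is ((seq7,(seq38,seq41)),seq12); its 4 tips in alphabetical order are the answer.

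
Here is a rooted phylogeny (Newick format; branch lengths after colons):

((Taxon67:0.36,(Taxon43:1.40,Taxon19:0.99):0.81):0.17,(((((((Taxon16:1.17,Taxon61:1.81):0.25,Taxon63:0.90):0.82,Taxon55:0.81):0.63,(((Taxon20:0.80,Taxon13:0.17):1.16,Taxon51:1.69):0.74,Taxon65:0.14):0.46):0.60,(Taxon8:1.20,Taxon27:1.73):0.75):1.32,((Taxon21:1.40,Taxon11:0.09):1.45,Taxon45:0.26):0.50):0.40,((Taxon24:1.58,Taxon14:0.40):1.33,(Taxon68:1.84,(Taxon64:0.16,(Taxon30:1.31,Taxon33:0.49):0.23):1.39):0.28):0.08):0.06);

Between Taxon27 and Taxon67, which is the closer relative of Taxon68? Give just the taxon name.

The MRCA of Taxon68 and Taxon27 subtends (((((((Taxon16,Taxon61),Taxon63),Taxon55),(((Taxon20,Taxon13),Taxon51),Taxon65)),(Taxon8,Taxon27)),((Taxon21,Taxon11),Taxon45)),((Taxon24,Taxon14),(Taxon68,(Taxon64,(Taxon30,Taxon33))))) (19 taxa).
The MRCA of Taxon68 and Taxon67 is the root, subtending the entire tree (22 taxa).
The first is nested inside the second, so Taxon68 shares a more recent common ancestor with Taxon27.

Taxon27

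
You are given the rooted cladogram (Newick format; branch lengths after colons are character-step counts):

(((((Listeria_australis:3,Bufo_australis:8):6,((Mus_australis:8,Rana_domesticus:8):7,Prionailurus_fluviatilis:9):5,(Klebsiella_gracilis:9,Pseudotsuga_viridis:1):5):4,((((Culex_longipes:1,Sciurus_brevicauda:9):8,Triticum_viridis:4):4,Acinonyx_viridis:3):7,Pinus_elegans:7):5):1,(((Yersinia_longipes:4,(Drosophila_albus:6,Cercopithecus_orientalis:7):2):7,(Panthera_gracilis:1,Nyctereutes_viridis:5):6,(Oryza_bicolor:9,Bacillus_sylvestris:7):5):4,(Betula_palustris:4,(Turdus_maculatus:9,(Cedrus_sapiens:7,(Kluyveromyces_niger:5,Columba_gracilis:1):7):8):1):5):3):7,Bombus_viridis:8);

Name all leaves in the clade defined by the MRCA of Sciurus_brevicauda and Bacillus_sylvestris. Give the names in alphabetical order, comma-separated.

Acinonyx_viridis, Bacillus_sylvestris, Betula_palustris, Bufo_australis, Cedrus_sapiens, Cercopithecus_orientalis, Columba_gracilis, Culex_longipes, Drosophila_albus, Klebsiella_gracilis, Kluyveromyces_niger, Listeria_australis, Mus_australis, Nyctereutes_viridis, Oryza_bicolor, Panthera_gracilis, Pinus_elegans, Prionailurus_fluviatilis, Pseudotsuga_viridis, Rana_domesticus, Sciurus_brevicauda, Triticum_viridis, Turdus_maculatus, Yersinia_longipes

Tracing Sciurus_brevicauda: it sits inside (Culex_longipes,Sciurus_brevicauda).
Tracing Bacillus_sylvestris: it sits inside (Oryza_bicolor,Bacillus_sylvestris).
The smallest clade enclosing both is ((((Listeria_australis,Bufo_australis),((Mus_australis,Rana_domesticus),Prionailurus_fluviatilis),(Klebsiella_gracilis,Pseudotsuga_viridis)),((((Culex_longipes,Sciurus_brevicauda),Triticum_viridis),Acinonyx_viridis),Pinus_elegans)),(((Yersinia_longipes,(Drosophila_albus,Cercopithecus_orientalis)),(Panthera_gracilis,Nyctereutes_viridis),(Oryza_bicolor,Bacillus_sylvestris)),(Betula_palustris,(Turdus_maculatus,(Cedrus_sapiens,(Kluyveromyces_niger,Columba_gracilis)))))); the answer is its 24 terminal taxa in alphabetical order.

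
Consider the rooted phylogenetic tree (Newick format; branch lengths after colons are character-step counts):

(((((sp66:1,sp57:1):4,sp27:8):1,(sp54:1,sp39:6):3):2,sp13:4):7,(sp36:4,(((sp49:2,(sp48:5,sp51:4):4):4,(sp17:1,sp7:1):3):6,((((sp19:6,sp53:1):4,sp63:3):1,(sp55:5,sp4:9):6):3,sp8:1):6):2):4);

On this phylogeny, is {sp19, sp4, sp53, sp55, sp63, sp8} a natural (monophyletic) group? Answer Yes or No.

Yes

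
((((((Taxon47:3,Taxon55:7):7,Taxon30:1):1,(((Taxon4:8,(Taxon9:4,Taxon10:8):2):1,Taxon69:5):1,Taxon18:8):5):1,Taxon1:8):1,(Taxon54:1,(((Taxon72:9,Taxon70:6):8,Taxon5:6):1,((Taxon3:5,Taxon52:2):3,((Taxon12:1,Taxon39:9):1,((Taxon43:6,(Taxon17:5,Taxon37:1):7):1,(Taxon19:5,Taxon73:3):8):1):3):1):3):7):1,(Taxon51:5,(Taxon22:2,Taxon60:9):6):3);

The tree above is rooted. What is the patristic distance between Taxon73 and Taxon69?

The path runs Taxon73 → … → MRCA → … → Taxon69; the MRCA is the node subtending (((((Taxon47,Taxon55),Taxon30),(((Taxon4,(Taxon9,Taxon10)),Taxon69),Taxon18)),Taxon1),(Taxon54,(((Taxon72,Taxon70),Taxon5),((Taxon3,Taxon52),((Taxon12,Taxon39),((Taxon43,(Taxon17,Taxon37)),(Taxon19,Taxon73))))))).
Branch lengths along that path: 3 + 8 + 1 + 3 + 1 + 3 + 7 + 1 + 1 + 5 + 1 + 5 = 39.

39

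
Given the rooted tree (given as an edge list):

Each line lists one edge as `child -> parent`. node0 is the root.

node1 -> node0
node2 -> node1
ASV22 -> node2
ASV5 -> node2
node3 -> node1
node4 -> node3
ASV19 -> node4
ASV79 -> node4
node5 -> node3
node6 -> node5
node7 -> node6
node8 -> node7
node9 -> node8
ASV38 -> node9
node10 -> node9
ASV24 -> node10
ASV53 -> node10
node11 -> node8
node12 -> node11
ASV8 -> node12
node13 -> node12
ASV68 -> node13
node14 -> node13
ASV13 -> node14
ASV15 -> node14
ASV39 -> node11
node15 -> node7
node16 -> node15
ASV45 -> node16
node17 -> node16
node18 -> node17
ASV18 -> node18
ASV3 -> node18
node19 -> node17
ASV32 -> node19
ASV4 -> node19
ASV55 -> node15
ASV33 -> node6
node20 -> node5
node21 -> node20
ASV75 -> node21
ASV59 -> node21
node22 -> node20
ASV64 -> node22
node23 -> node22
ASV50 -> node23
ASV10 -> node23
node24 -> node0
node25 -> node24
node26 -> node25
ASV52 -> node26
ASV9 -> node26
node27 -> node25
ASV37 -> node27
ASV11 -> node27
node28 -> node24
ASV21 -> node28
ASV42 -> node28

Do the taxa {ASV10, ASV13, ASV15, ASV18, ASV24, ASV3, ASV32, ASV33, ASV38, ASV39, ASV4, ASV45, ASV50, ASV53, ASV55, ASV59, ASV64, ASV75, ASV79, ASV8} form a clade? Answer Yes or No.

No

The MRCA of the listed taxa subtends ((ASV19,ASV79),(((((ASV38,(ASV24,ASV53)),((ASV8,(ASV68,(ASV13,ASV15))),ASV39)),((ASV45,((ASV18,ASV3),(ASV32,ASV4))),ASV55)),ASV33),((ASV75,ASV59),(ASV64,(ASV50,ASV10))))).
That clade also contains ASV19, ASV68, which are not in the proposed group, so the group is not monophyletic.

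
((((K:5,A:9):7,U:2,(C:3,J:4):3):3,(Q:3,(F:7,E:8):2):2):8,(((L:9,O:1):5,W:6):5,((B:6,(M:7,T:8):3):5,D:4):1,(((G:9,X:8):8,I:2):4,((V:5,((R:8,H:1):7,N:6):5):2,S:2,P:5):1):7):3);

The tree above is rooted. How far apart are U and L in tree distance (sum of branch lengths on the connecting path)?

The path runs U → … → MRCA → … → L; the MRCA is the root of the tree.
Branch lengths along that path: 2 + 3 + 8 + 3 + 5 + 5 + 9 = 35.

35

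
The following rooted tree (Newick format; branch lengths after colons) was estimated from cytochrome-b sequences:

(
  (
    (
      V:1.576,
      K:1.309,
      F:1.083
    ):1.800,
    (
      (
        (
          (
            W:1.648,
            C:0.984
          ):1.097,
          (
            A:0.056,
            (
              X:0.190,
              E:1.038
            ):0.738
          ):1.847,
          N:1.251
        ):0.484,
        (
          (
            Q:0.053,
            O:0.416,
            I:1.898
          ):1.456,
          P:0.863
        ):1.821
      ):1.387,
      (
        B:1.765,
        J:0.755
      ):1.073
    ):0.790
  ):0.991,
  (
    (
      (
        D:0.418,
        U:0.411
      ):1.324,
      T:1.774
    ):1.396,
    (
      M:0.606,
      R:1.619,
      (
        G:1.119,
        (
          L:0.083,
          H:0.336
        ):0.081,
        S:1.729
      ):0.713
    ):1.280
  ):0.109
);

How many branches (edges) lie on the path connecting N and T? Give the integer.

8

The MRCA of N and T is the root of the tree.
From N up to that node: 5 branches. From T up to the same node: 3 branches. Total: 5 + 3 = 8.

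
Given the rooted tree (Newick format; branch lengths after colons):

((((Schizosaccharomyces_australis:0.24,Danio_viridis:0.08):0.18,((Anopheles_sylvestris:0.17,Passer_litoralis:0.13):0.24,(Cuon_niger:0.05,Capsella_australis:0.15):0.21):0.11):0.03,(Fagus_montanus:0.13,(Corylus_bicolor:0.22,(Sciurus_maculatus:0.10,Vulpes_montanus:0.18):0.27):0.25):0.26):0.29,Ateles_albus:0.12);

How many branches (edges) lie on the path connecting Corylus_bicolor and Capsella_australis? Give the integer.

7

The MRCA of Corylus_bicolor and Capsella_australis is the node subtending (((Schizosaccharomyces_australis,Danio_viridis),((Anopheles_sylvestris,Passer_litoralis),(Cuon_niger,Capsella_australis))),(Fagus_montanus,(Corylus_bicolor,(Sciurus_maculatus,Vulpes_montanus)))).
From Corylus_bicolor up to that node: 3 branches. From Capsella_australis up to the same node: 4 branches. Total: 3 + 4 = 7.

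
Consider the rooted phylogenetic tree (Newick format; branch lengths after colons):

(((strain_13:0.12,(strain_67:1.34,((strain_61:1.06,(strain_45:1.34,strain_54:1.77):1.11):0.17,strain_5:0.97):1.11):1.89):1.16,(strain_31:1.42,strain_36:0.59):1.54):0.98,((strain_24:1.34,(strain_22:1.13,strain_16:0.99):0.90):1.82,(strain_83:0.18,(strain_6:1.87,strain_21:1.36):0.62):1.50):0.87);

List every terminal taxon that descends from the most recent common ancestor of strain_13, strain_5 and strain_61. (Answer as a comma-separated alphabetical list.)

Tracing strain_13: it sits inside (strain_13,(strain_67,((strain_61,(strain_45,strain_54)),strain_5))).
Tracing strain_5: it sits inside ((strain_61,(strain_45,strain_54)),strain_5).
Tracing strain_61: it sits inside (strain_61,(strain_45,strain_54)).
The smallest clade enclosing all 3 is (strain_13,(strain_67,((strain_61,(strain_45,strain_54)),strain_5))); the answer is its 6 terminal taxa in alphabetical order.

strain_13, strain_45, strain_5, strain_54, strain_61, strain_67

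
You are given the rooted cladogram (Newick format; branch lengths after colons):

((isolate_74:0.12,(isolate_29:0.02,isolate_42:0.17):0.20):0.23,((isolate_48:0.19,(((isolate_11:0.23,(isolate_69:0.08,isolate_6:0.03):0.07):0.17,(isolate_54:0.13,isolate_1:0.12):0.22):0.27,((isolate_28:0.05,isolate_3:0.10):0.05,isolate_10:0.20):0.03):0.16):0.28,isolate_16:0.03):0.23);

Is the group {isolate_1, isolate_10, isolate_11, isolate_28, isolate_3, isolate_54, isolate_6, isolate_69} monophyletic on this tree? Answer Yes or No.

The most recent common ancestor of these taxa subtends (((isolate_11,(isolate_69,isolate_6)),(isolate_54,isolate_1)),((isolate_28,isolate_3),isolate_10)).
That clade has exactly 8 tips — every listed taxon and nothing else — so the group is monophyletic.

Yes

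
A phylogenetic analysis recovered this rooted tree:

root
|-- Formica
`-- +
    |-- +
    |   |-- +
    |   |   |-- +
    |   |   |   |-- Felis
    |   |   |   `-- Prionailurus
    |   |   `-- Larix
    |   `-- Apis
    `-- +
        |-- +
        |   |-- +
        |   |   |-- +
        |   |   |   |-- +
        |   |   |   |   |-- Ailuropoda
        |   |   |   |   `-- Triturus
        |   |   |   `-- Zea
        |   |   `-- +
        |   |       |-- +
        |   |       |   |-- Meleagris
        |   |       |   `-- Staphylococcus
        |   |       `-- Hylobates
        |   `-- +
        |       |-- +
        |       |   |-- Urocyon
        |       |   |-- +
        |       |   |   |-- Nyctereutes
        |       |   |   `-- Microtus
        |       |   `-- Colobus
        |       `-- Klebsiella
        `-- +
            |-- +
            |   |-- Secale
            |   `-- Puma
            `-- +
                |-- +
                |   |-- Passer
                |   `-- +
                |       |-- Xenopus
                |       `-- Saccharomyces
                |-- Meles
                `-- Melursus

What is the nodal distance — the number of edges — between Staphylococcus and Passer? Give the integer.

9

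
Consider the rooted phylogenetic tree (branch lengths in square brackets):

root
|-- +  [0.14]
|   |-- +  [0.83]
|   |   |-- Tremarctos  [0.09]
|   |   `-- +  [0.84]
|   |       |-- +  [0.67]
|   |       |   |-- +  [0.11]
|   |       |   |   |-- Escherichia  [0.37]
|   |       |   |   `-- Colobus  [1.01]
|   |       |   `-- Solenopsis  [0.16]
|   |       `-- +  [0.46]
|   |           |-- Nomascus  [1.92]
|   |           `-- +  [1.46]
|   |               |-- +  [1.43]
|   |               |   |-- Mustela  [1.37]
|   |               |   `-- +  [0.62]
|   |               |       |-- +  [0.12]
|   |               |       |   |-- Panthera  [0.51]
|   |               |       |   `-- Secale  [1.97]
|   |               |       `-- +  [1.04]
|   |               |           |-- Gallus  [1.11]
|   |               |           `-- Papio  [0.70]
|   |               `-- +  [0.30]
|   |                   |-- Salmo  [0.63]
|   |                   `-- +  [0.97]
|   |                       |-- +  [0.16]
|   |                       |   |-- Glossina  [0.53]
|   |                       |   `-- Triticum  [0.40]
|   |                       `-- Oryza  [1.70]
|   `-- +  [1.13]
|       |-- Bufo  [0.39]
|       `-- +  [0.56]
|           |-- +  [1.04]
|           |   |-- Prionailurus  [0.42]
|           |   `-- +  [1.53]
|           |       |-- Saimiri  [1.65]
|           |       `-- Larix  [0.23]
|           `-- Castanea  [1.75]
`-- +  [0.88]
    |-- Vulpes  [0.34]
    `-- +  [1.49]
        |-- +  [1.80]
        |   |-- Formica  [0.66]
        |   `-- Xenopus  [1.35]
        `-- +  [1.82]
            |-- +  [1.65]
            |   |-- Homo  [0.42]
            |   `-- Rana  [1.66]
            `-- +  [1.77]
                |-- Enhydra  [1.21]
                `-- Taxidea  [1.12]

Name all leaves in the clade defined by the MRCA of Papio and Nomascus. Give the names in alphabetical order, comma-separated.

Gallus, Glossina, Mustela, Nomascus, Oryza, Panthera, Papio, Salmo, Secale, Triticum

Tracing Papio: it sits inside (Gallus,Papio).
Tracing Nomascus: it sits inside (Nomascus,((Mustela,((Panthera,Secale),(Gallus,Papio))),(Salmo,((Glossina,Triticum),Oryza)))).
The smallest clade enclosing both is (Nomascus,((Mustela,((Panthera,Secale),(Gallus,Papio))),(Salmo,((Glossina,Triticum),Oryza)))); the answer is its 10 terminal taxa in alphabetical order.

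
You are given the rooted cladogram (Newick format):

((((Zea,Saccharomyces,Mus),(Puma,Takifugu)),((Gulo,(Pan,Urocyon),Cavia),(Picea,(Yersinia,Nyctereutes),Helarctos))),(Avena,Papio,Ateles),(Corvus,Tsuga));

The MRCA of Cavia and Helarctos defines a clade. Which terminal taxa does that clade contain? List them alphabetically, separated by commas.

Tracing Cavia: it sits inside (Gulo,(Pan,Urocyon),Cavia).
Tracing Helarctos: it sits inside (Picea,(Yersinia,Nyctereutes),Helarctos).
The smallest clade enclosing both is ((Gulo,(Pan,Urocyon),Cavia),(Picea,(Yersinia,Nyctereutes),Helarctos)); the answer is its 8 terminal taxa in alphabetical order.

Cavia, Gulo, Helarctos, Nyctereutes, Pan, Picea, Urocyon, Yersinia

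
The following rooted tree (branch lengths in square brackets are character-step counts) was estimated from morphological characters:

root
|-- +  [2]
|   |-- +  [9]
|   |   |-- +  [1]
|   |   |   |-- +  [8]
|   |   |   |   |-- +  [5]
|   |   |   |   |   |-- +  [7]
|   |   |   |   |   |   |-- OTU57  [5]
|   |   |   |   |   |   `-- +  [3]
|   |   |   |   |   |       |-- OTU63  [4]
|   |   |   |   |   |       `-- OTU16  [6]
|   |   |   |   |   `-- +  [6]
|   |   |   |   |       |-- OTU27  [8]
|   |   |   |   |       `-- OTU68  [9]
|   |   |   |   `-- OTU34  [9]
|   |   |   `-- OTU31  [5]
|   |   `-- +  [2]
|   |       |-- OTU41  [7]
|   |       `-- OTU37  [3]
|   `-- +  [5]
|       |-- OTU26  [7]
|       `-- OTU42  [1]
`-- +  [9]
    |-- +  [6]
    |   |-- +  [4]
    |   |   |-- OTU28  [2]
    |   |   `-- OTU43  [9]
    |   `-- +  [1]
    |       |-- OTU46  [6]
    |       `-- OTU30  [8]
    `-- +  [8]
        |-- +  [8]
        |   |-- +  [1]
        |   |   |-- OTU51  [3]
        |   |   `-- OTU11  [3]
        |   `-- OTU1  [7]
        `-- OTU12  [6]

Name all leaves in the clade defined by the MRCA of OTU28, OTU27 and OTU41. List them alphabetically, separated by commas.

Tracing OTU28: it sits inside (OTU28,OTU43).
Tracing OTU27: it sits inside (OTU27,OTU68).
Tracing OTU41: it sits inside (OTU41,OTU37).
The smallest clade enclosing all 3 is the whole tree (their MRCA is the root), so the answer is all 19 tips in alphabetical order.

OTU1, OTU11, OTU12, OTU16, OTU26, OTU27, OTU28, OTU30, OTU31, OTU34, OTU37, OTU41, OTU42, OTU43, OTU46, OTU51, OTU57, OTU63, OTU68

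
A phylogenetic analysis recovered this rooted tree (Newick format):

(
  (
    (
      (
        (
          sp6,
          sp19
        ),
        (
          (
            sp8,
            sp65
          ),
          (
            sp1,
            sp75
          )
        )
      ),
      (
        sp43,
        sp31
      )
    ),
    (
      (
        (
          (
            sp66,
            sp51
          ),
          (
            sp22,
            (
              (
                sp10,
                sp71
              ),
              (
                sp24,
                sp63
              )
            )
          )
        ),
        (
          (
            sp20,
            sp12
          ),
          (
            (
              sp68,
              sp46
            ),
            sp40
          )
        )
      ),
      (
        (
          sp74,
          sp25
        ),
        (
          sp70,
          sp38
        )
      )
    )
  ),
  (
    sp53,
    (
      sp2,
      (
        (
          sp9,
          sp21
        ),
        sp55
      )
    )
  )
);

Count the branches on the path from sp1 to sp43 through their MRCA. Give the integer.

6

The MRCA of sp1 and sp43 is the node subtending (((sp6,sp19),((sp8,sp65),(sp1,sp75))),(sp43,sp31)).
From sp1 up to that node: 4 branches. From sp43 up to the same node: 2 branches. Total: 4 + 2 = 6.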